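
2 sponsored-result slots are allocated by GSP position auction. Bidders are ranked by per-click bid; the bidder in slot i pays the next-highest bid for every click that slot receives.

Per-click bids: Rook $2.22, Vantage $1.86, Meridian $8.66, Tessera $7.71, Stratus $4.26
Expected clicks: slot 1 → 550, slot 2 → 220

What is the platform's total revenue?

Ranked by bid: $8.66 (Meridian) > $7.71 (Tessera) > $4.26 (Stratus) > …
Slot 1: Meridian pays $7.71 × 550 = $4240.50
Slot 2: Tessera pays $4.26 × 220 = $937.20
Total = $5177.70

Total revenue: $5177.70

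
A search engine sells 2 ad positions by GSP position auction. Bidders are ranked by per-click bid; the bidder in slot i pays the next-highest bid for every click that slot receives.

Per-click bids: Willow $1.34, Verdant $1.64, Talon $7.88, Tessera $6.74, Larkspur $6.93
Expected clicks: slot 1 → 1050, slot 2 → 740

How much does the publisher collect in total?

Total revenue: $12264.10

Ranked by bid: $7.88 (Talon) > $6.93 (Larkspur) > $6.74 (Tessera) > …
Slot 1: Talon pays $6.93 × 1050 = $7276.50
Slot 2: Larkspur pays $6.74 × 740 = $4987.60
Total = $12264.10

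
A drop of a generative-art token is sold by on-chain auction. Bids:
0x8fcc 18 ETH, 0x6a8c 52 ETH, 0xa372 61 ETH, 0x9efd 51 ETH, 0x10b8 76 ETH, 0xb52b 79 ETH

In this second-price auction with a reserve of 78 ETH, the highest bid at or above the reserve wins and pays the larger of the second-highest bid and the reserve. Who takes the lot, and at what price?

0xb52b pays 78 ETH

Rule: the highest bid at or above the reserve wins and pays the larger of the second-highest bid and the reserve.
Bids ranked: 79 (0xb52b) > 76 (0x10b8) > 61 (0xa372) > 52 (0x6a8c) > 51 (0x9efd) > 18 (0x8fcc)
Highest eligible bid: 0xb52b at 79 ETH.
max(second-highest 76 ETH, reserve 78 ETH) = 78 ETH.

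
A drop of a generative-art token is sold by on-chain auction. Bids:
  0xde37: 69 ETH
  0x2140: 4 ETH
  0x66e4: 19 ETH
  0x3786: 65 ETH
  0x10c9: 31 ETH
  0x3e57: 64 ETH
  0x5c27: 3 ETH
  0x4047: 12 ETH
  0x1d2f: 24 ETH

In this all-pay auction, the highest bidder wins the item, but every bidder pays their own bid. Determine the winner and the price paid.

Sorting bids: 69 (0xde37) > 65 (0x3786) > 64 (0x3e57) > 31 (0x10c9) > 24 (0x1d2f) > 19 (0x66e4) > …
0xde37 is highest and takes the item; every bidder forfeits their bid.

0xde37 pays 69 ETH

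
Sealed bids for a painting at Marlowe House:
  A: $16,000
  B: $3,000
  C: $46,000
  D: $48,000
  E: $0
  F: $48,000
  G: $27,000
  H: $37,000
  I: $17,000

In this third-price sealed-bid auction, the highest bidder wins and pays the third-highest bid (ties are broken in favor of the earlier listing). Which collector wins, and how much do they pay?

Bids ranked: 48,000 (D) > 48,000 (F) > 46,000 (C) > 37,000 (H) > 27,000 (G) > 17,000 (I) > …
Tie at $48,000 → D wins by tie-break.
D is highest; pays the third-highest bid, $46,000.

D pays $46,000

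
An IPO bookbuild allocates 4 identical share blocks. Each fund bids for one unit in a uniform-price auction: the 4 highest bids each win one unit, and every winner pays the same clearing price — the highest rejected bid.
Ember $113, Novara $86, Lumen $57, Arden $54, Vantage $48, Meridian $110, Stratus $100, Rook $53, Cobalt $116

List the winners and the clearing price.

Sorting: 116 (Cobalt), 113 (Ember), 110 (Meridian), 100 (Stratus), 86 (Novara), 57 (Lumen), …
Top 4: Cobalt, Ember, Meridian, Stratus.
Clearing price = highest rejected bid = $86.

Cobalt, Ember, Meridian, Stratus; each pays $86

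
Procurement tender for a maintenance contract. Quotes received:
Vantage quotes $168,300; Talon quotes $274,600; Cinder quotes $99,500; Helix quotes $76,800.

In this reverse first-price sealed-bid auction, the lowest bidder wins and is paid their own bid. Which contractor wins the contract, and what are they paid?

Helix is paid $76,800

Sorting bids: 76,800 (Helix) < 99,500 (Cinder) < 168,300 (Vantage) < 274,600 (Talon)
First-price: Helix is paid what they bid, $76,800.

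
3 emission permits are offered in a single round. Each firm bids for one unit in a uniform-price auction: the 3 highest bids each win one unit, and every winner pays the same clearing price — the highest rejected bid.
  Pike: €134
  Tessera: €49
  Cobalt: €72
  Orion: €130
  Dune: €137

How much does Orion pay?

Orion pays €72

Ordering the bids: 137 (Dune), 134 (Pike), 130 (Orion), 72 (Cobalt), 49 (Tessera)
Winners (3 units): Dune, Pike, Orion.
Highest unsuccessful bid: €72 → clearing price.
Orion wins → pays €72.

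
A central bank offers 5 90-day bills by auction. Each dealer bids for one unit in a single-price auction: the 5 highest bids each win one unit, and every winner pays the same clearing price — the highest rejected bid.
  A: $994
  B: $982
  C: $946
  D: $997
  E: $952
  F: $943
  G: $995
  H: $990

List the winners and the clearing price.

D, G, A, H, B; each pays $952

Ordering the bids: 997 (D), 995 (G), 994 (A), 990 (H), 982 (B), 952 (E), 946 (C), …
Top 5: D, G, A, H, B.
Highest unsuccessful bid: $952 → clearing price.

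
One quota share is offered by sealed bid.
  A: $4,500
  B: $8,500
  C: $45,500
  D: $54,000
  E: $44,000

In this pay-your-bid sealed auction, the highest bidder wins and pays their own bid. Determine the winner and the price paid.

D pays $54,000

Sorting bids: 54,000 (D) > 45,500 (C) > 44,000 (E) > 8,500 (B) > 4,500 (A)
First-price: D pays what they bid, $54,000.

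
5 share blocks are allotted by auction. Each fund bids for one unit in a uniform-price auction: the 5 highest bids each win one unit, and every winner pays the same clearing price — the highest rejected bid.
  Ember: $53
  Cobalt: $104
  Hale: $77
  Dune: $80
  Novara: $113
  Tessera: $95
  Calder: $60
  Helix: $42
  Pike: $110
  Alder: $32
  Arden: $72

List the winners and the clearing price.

Novara, Pike, Cobalt, Tessera, Dune; each pays $77

Ordering the bids: 113 (Novara), 110 (Pike), 104 (Cobalt), 95 (Tessera), 80 (Dune), 77 (Hale), 72 (Arden), …
Winners (5 units): Novara, Pike, Cobalt, Tessera, Dune.
Clearing price = highest rejected bid = $77.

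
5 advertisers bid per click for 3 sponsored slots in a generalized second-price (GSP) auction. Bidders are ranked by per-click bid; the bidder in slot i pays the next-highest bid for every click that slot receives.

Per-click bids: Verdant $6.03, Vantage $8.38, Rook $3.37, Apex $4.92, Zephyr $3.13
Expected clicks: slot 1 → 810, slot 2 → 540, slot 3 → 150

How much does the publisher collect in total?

Total revenue: $8046.60

Per-click bids in order: $8.38 (Vantage) > $6.03 (Verdant) > $4.92 (Apex) > $3.37 (Rook) > …
Slot 1: Vantage pays $6.03 × 810 = $4884.30
Slot 2: Verdant pays $4.92 × 540 = $2656.80
Slot 3: Apex pays $3.37 × 150 = $505.50
Total = $8046.60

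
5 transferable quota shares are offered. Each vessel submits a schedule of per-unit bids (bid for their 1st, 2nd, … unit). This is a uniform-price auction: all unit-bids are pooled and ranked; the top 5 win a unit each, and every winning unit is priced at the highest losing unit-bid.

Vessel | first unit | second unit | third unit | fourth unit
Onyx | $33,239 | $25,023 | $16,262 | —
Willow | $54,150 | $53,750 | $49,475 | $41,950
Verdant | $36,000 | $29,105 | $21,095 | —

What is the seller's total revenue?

Total revenue: $166,195

Pooled unit-bids ranked (top 5): 54,150 (Willow-1), 53,750 (Willow-2), 49,475 (Willow-3), 41,950 (Willow-4), 36,000 (Verdant-1)
Highest rejected unit-bid = $33,239.
Allocation: Verdant 1, Willow 4. Every unit priced at $33,239.
Revenue = 5 × 33,239 = $166,195.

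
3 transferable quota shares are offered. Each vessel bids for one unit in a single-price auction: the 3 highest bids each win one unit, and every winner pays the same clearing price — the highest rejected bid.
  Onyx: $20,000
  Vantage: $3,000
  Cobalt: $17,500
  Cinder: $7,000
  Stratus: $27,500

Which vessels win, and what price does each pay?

Sorting: 27,500 (Stratus), 20,000 (Onyx), 17,500 (Cobalt), 7,000 (Cinder), 3,000 (Vantage)
Winners (3 units): Stratus, Onyx, Cobalt.
First losing bid is Cinder's $7,000, which sets the uniform price.

Stratus, Onyx, Cobalt; each pays $7,000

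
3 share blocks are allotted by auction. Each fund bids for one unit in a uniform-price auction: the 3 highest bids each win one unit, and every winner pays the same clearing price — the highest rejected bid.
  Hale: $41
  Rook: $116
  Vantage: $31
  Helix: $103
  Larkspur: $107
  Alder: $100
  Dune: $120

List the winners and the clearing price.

Dune, Rook, Larkspur; each pays $103

Ordering the bids: 120 (Dune), 116 (Rook), 107 (Larkspur), 103 (Helix), 100 (Alder), …
Top 3: Dune, Rook, Larkspur.
Highest unsuccessful bid: $103 → clearing price.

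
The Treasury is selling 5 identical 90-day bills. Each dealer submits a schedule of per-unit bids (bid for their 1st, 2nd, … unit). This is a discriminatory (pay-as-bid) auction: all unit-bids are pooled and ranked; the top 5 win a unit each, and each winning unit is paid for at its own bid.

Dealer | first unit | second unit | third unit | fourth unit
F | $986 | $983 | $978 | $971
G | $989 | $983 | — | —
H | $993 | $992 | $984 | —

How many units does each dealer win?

All unit-bids, highest first — top 5: 993 (H-1), 992 (H-2), 989 (G-1), 986 (F-1), 984 (H-3)
Next rejected bid: $983 (not a price — pay-as-bid).
Allocation: F 1, G 1, H 3.

F 1, G 1, H 3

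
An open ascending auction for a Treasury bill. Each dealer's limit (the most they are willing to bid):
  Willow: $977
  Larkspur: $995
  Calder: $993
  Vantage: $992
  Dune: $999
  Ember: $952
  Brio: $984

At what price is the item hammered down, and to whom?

Rule: the price rises until one bidder remains; the winner pays the price at which the last rival dropped out.
Limits ranked: 999 (Dune) > 995 (Larkspur) > 993 (Calder) > 992 (Vantage) > 984 (Brio) > 977 (Willow) > …
Once the price passes $995, only Dune is left; the hammer falls at Larkspur's limit of $995.

Dune wins at $995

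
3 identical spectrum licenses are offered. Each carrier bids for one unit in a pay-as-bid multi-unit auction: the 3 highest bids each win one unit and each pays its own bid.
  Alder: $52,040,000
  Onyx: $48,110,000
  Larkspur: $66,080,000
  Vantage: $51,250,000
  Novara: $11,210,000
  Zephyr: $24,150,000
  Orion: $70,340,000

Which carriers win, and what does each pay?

Sorting: 70,340,000 (Orion), 66,080,000 (Larkspur), 52,040,000 (Alder), 51,250,000 (Vantage), 48,110,000 (Onyx), …
Winners (3 units): Orion, Larkspur, Alder.
Each winner pays its own bid: Orion $70,340,000, Larkspur $66,080,000, Alder $52,040,000.

Orion $70,340,000, Larkspur $66,080,000, Alder $52,040,000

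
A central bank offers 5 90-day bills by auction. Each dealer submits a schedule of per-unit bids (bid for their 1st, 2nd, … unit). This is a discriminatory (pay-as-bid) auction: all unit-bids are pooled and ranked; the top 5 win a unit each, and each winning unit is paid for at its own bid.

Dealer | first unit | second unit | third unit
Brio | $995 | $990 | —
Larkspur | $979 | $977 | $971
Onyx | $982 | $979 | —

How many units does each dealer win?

Brio 2, Larkspur 1, Onyx 2

All unit-bids, highest first — top 5: 995 (Brio-1), 990 (Brio-2), 982 (Onyx-1), 979 (Larkspur-1), 979 (Onyx-2)
Next rejected bid: $977 (not a price — pay-as-bid).
Allocation: Brio 2, Larkspur 1, Onyx 2.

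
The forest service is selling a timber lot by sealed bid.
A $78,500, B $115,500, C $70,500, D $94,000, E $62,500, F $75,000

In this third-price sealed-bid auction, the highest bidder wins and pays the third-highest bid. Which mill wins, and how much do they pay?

B pays $78,500

Third-price sealed-bid auction: the highest bidder wins and pays the third-highest bid.
Sorting bids: 115,500 (B) > 94,000 (D) > 78,500 (A) > 75,000 (F) > 70,500 (C) > 62,500 (E)
B is highest; pays the third-highest bid, $78,500.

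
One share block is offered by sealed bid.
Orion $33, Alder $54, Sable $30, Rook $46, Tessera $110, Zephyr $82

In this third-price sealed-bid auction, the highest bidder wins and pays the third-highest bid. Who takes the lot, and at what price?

Sorting bids: 110 (Tessera) > 82 (Zephyr) > 54 (Alder) > 46 (Rook) > 33 (Orion) > 30 (Sable)
Tessera is highest; pays the third-highest bid, $54.

Tessera pays $54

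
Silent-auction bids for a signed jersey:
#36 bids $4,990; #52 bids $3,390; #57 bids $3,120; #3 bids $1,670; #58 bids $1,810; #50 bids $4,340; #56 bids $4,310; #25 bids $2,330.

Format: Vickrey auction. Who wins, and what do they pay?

#36 pays $4,340

Rule: the highest bidder wins and pays the second-highest bid.
Bids ranked: 4,990 (#36) > 4,340 (#50) > 4,310 (#56) > 3,390 (#52) > 3,120 (#57) > 2,330 (#25) > …
Second-price: #36 pays #50's bid of $4,340.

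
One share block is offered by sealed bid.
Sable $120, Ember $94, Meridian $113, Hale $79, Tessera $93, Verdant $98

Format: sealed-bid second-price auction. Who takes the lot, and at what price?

Sable pays $113

Bids in order: 120 (Sable) > 113 (Meridian) > 98 (Verdant) > 94 (Ember) > 93 (Tessera) > 79 (Hale)
Sable wins with the highest bid; price is set by the runner-up at $113.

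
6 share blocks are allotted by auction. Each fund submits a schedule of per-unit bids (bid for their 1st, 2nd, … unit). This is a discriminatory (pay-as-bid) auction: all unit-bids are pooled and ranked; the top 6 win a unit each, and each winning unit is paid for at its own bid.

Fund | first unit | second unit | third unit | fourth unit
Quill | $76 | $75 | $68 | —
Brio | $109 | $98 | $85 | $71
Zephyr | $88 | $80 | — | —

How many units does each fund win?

Pooled unit-bids ranked (top 6): 109 (Brio-1), 98 (Brio-2), 88 (Zephyr-1), 85 (Brio-3), 80 (Zephyr-2), 76 (Quill-1)
Next rejected bid: $75 (not a price — pay-as-bid).
Allocation: Brio 3, Quill 1, Zephyr 2.

Brio 3, Quill 1, Zephyr 2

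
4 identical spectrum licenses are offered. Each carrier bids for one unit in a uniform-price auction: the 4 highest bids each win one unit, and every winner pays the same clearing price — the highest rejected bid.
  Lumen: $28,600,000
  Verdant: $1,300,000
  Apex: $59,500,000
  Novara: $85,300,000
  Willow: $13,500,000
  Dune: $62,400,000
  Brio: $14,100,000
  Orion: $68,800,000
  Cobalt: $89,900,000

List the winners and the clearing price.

Ordering the bids: 89,900,000 (Cobalt), 85,300,000 (Novara), 68,800,000 (Orion), 62,400,000 (Dune), 59,500,000 (Apex), 28,600,000 (Lumen), …
The 4 highest are Cobalt, Novara, Orion, Dune.
Clearing price = highest rejected bid = $59,500,000.

Cobalt, Novara, Orion, Dune; each pays $59,500,000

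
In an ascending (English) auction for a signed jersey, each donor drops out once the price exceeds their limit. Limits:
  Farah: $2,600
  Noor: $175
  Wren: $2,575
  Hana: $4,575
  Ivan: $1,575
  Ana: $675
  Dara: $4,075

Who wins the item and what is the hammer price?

Hana wins at $4,075

Rule: the price rises until one bidder remains; the winner pays the price at which the last rival dropped out.
Sorting limits: 4,575 (Hana) > 4,075 (Dara) > 2,600 (Farah) > 2,575 (Wren) > 1,575 (Ivan) > 675 (Ana) > …
Bidding ends when Dara exits at $4,075; Hana takes it.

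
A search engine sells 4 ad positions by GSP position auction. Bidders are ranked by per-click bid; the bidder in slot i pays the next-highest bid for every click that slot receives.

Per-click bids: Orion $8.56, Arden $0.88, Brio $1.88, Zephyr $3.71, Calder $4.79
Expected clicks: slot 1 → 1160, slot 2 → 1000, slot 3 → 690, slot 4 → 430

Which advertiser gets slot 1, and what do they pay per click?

Orion; $4.79 per click

Per-click bids in order: $8.56 (Orion) > $4.79 (Calder) > $3.71 (Zephyr) > $1.88 (Brio) > $0.88 (Arden)
Slot 1 goes to the first-ranked bidder, Orion, who pays the next bid down: $4.79/click.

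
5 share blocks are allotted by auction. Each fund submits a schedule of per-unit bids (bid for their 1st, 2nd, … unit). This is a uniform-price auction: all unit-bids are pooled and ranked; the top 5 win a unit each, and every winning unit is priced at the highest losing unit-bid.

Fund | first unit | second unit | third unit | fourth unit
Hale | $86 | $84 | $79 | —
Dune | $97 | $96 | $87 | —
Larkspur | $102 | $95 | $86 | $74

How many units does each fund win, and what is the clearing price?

Dune 3, Larkspur 2; clearing price $86

All unit-bids, highest first — top 5: 102 (Larkspur-1), 97 (Dune-1), 96 (Dune-2), 95 (Larkspur-2), 87 (Dune-3)
The (k+1)-th unit-bid is $86.
Allocation: Dune 3, Larkspur 2.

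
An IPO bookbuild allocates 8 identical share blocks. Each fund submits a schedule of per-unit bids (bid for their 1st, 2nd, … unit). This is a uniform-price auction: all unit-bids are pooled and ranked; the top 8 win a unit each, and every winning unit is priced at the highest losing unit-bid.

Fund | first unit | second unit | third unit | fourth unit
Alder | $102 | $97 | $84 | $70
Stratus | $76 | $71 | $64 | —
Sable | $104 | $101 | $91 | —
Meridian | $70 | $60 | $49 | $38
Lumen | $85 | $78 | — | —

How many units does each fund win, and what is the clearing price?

Alder 3, Lumen 2, Sable 3; clearing price $76

Merging the schedules and taking the best 8: 104 (Sable-1), 102 (Alder-1), 101 (Sable-2), 97 (Alder-2), 91 (Sable-3), 85 (Lumen-1), 84 (Alder-3), 78 (Lumen-2)
Highest rejected unit-bid = $76.
Allocation: Alder 3, Lumen 2, Sable 3.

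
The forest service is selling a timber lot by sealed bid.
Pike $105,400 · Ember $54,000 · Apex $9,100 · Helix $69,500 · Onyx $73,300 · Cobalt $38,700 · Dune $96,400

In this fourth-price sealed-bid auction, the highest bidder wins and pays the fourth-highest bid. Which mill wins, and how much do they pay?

Rule: the highest bidder wins and pays the fourth-highest bid.
Bids ranked: 105,400 (Pike) > 96,400 (Dune) > 73,300 (Onyx) > 69,500 (Helix) > 54,000 (Ember) > 38,700 (Cobalt) > …
Pike wins; payment is bid #4 in the ranking = $69,500.

Pike pays $69,500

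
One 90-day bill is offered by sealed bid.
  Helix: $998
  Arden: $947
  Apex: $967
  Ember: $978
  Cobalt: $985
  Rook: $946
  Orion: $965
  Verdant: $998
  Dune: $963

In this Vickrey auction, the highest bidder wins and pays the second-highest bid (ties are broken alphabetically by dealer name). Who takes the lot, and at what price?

Helix pays $998

Sorting bids: 998 (Helix) > 998 (Verdant) > 985 (Cobalt) > 978 (Ember) > 967 (Apex) > 965 (Orion) > …
Helix and Verdant tie at $998; tie-break gives it to Helix.
Second-price: Helix pays Verdant's bid of $998.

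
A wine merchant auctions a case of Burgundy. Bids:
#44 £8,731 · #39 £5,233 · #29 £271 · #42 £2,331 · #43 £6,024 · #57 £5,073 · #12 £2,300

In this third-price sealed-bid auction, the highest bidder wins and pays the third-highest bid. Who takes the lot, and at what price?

Rule: the highest bidder wins and pays the third-highest bid.
Bids ranked: 8,731 (#44) > 6,024 (#43) > 5,233 (#39) > 5,073 (#57) > 2,331 (#42) > 2,300 (#12) > …
#44 wins; payment is bid #3 in the ranking = £5,233.

#44 pays £5,233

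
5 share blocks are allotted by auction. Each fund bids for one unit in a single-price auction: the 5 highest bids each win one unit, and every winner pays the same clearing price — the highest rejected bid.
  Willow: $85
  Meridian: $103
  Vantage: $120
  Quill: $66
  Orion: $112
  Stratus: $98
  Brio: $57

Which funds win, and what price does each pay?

Vantage, Orion, Meridian, Stratus, Willow; each pays $66

Bids ranked high→low: 120 (Vantage), 112 (Orion), 103 (Meridian), 98 (Stratus), 85 (Willow), 66 (Quill), 57 (Brio)
The 5 highest are Vantage, Orion, Meridian, Stratus, Willow.
First losing bid is Quill's $66, which sets the uniform price.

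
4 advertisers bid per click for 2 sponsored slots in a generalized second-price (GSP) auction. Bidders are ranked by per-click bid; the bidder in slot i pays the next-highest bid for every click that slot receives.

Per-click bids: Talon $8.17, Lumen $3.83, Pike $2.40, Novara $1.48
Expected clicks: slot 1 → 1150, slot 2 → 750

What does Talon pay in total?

Sorting advertisers: $8.17 (Talon) > $3.83 (Lumen) > $2.40 (Pike) > …
Talon holds slot 1 → pays next bid $3.83 × 1150 clicks = $4404.50.

Talon pays $4404.50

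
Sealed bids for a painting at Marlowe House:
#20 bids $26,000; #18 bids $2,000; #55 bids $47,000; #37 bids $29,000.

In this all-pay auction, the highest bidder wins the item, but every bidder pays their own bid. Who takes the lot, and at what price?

All-pay auction: the highest bidder wins the item, but every bidder pays their own bid.
Sorting bids: 47,000 (#55) > 29,000 (#37) > 26,000 (#20) > 2,000 (#18)
#55 is highest and takes the item; every bidder forfeits their bid.

#55 pays $47,000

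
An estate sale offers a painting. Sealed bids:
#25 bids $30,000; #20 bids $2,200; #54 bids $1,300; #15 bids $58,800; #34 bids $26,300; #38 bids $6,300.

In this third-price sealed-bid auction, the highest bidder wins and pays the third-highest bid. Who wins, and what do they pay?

#15 pays $26,300

Bids ranked: 58,800 (#15) > 30,000 (#25) > 26,300 (#34) > 6,300 (#38) > 2,200 (#20) > 1,300 (#54)
#15 is highest; pays the third-highest bid, $26,300.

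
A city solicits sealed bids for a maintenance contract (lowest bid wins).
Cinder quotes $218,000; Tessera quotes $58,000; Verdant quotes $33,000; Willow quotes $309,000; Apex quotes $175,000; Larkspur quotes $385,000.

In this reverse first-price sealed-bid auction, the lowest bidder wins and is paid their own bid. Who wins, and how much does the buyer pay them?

Sorting bids: 33,000 (Verdant) < 58,000 (Tessera) < 175,000 (Apex) < 218,000 (Cinder) < 309,000 (Willow) < 385,000 (Larkspur)
First-price: Verdant is paid what they bid, $33,000.

Verdant is paid $33,000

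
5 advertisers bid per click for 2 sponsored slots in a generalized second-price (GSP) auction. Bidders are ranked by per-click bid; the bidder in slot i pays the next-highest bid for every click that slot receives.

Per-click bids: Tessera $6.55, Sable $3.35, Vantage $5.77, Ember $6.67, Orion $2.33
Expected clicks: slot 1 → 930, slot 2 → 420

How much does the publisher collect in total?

Total revenue: $8514.90

Per-click bids in order: $6.67 (Ember) > $6.55 (Tessera) > $5.77 (Vantage) > …
Slot 1: Ember pays $6.55 × 930 = $6091.50
Slot 2: Tessera pays $5.77 × 420 = $2423.40
Total = $8514.90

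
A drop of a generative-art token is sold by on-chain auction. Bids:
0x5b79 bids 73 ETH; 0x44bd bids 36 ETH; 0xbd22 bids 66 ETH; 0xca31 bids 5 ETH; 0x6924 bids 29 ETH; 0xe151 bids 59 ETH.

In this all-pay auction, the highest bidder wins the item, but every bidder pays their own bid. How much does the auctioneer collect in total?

All-pay auction: the highest bidder wins the item, but every bidder pays their own bid.
Bids in order: 73 (0x5b79) > 66 (0xbd22) > 59 (0xe151) > 36 (0x44bd) > 29 (0x6924) > 5 (0xca31)
Every bidder forfeits their bid regardless of winning.
Revenue = 73 + 36 + 66 + 5 + 29 + 59 = 268 ETH.

Total revenue: 268 ETH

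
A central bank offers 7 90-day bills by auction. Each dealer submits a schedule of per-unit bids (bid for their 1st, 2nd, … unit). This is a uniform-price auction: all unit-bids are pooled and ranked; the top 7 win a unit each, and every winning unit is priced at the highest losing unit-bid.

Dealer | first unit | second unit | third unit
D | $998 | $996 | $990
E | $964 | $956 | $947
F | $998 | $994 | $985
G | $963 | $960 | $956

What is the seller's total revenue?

All unit-bids, highest first — top 7: 998 (D-1), 998 (F-1), 996 (D-2), 994 (F-2), 990 (D-3), 985 (F-3), 964 (E-1)
The (k+1)-th unit-bid is $963.
Allocation: D 3, E 1, F 3. Every unit priced at $963.
Revenue = 7 × 963 = $6,741.

Total revenue: $6,741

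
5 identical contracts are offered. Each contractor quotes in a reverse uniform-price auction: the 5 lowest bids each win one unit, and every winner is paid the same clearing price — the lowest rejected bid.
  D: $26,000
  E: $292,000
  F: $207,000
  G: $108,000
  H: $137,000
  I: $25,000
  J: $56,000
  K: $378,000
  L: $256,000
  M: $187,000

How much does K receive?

Ordering the bids: 25,000 (I), 26,000 (D), 56,000 (J), 108,000 (G), 137,000 (H), 187,000 (M), 207,000 (F), …
Lowest 5: I, D, J, G, H.
Lowest unsuccessful bid: $187,000 → clearing price.
K does not win → is paid $0.

K is paid $0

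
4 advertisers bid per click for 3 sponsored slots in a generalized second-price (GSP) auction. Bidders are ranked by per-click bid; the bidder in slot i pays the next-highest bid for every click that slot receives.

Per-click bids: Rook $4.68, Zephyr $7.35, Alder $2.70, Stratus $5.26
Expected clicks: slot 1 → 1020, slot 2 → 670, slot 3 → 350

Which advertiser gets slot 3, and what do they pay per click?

Per-click bids in order: $7.35 (Zephyr) > $5.26 (Stratus) > $4.68 (Rook) > $2.70 (Alder)
Slot 3 goes to the third-ranked bidder, Rook, who pays the next bid down: $2.70/click.

Rook; $2.70 per click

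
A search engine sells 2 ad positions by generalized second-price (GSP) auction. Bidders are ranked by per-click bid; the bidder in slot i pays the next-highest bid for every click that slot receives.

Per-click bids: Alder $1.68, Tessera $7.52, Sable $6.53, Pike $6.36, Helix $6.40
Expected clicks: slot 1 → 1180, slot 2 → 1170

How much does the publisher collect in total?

Ranked by bid: $7.52 (Tessera) > $6.53 (Sable) > $6.40 (Helix) > …
Slot 1: Tessera pays $6.53 × 1180 = $7705.40
Slot 2: Sable pays $6.40 × 1170 = $7488.00
Total = $15193.40

Total revenue: $15193.40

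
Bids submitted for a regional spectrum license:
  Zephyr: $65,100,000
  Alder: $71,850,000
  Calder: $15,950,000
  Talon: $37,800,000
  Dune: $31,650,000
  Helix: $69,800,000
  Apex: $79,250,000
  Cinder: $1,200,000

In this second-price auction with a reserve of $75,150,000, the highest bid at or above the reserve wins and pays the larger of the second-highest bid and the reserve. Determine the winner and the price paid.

Apex pays $75,150,000

Bids ranked: 79,250,000 (Apex) > 71,850,000 (Alder) > 69,800,000 (Helix) > 65,100,000 (Zephyr) > 37,800,000 (Talon) > 31,650,000 (Dune) > …
Apex has the top bid at or above the reserve ($79,250,000).
Second-highest bid $71,850,000 is below the reserve $75,150,000, so the reserve binds → payment $75,150,000.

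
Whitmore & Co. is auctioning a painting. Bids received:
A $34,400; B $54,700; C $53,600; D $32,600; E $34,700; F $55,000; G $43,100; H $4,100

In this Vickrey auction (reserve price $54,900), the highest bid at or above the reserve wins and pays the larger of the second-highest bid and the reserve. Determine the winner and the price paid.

F pays $54,900

Vickrey auction (reserve price $54,900): the highest bid at or above the reserve wins and pays the larger of the second-highest bid and the reserve.
Sorting bids: 55,000 (F) > 54,700 (B) > 53,600 (C) > 43,100 (G) > 34,700 (E) > 34,400 (A) > …
F has the top bid at or above the reserve ($55,000).
max(second-highest $54,700, reserve $54,900) = $54,900.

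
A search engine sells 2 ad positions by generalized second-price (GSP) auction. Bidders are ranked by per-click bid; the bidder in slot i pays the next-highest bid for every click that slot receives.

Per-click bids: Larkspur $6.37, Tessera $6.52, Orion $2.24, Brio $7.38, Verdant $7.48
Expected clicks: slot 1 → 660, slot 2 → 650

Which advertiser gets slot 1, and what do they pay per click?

Verdant; $7.38 per click

Ranked by bid: $7.48 (Verdant) > $7.38 (Brio) > $6.52 (Tessera) > …
Slot 1 goes to the first-ranked bidder, Verdant, who pays the next bid down: $7.38/click.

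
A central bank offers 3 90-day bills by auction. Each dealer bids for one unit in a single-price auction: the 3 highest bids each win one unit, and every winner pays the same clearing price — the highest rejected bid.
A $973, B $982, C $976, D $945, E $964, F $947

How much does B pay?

B pays $964

Ordering the bids: 982 (B), 976 (C), 973 (A), 964 (E), 947 (F), …
Winners (3 units): B, C, A.
Clearing price = highest rejected bid = $964.
B wins → pays $964.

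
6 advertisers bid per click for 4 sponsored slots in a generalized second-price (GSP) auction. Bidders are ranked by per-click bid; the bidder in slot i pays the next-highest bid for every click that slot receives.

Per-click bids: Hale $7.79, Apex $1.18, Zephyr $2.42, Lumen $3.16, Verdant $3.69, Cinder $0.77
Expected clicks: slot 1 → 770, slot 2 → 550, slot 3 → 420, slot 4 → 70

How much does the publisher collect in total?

Total revenue: $5678.30

Per-click bids in order: $7.79 (Hale) > $3.69 (Verdant) > $3.16 (Lumen) > $2.42 (Zephyr) > $1.18 (Apex) > …
Slot 1: Hale pays $3.69 × 770 = $2841.30
Slot 2: Verdant pays $3.16 × 550 = $1738.00
Slot 3: Lumen pays $2.42 × 420 = $1016.40
Slot 4: Zephyr pays $1.18 × 70 = $82.60
Total = $5678.30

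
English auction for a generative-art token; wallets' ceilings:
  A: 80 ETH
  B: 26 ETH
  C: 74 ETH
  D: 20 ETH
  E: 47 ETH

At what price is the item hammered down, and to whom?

A wins at 74 ETH

Limits ranked: 80 (A) > 74 (C) > 47 (E) > 26 (B) > 20 (D)
Bidding ends when C exits at 74 ETH; A takes it.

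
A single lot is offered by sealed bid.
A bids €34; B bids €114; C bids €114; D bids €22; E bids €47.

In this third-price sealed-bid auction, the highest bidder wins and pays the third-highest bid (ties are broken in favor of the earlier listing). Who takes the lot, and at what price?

Rule: the highest bidder wins and pays the third-highest bid.
Bids ranked: 114 (B) > 114 (C) > 47 (E) > 34 (A) > 22 (D)
Tie at €114 → B wins by tie-break.
B wins; payment is bid #3 in the ranking = €47.

B pays €47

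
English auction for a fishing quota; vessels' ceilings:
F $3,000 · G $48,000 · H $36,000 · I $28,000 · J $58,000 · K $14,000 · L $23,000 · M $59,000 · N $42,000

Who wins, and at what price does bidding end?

M wins at $58,000

Limits in order: 59,000 (M) > 58,000 (J) > 48,000 (G) > 42,000 (N) > 36,000 (H) > 28,000 (I) > …
Bidding ends when J exits at $58,000; M takes it.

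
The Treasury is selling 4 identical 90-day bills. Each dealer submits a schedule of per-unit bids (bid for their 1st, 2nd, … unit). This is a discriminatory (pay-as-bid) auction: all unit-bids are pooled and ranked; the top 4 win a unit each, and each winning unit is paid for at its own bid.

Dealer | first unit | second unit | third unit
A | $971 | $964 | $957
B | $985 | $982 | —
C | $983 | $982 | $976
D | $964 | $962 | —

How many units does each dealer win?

B 2, C 2

All unit-bids, highest first — top 4: 985 (B-1), 983 (C-1), 982 (B-2), 982 (C-2)
Next rejected bid: $976 (not a price — pay-as-bid).
Allocation: B 2, C 2.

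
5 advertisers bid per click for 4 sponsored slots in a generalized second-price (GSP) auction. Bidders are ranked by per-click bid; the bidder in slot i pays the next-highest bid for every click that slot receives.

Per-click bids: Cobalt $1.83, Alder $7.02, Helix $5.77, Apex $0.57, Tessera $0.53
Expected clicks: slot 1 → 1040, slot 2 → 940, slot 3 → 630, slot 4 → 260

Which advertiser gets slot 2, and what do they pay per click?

Helix; $1.83 per click

Per-click bids in order: $7.02 (Alder) > $5.77 (Helix) > $1.83 (Cobalt) > $0.57 (Apex) > $0.53 (Tessera)
Slot 2 goes to the second-ranked bidder, Helix, who pays the next bid down: $1.83/click.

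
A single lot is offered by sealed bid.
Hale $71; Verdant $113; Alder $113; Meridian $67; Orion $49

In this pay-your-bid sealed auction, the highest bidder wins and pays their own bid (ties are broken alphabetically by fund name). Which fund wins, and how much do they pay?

Sorting bids: 113 (Alder) > 113 (Verdant) > 71 (Hale) > 67 (Meridian) > 49 (Orion)
Tie at $113 → Alder wins by tie-break.
First-price: Alder pays what they bid, $113.

Alder pays $113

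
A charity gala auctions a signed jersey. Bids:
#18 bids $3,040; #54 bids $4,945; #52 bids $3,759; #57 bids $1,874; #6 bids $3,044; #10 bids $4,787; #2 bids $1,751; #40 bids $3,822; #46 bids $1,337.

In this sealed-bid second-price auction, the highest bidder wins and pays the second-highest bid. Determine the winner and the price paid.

#54 pays $4,787

Bids ranked: 4,945 (#54) > 4,787 (#10) > 3,822 (#40) > 3,759 (#52) > 3,044 (#6) > 3,040 (#18) > …
Second-price: #54 pays #10's bid of $4,787.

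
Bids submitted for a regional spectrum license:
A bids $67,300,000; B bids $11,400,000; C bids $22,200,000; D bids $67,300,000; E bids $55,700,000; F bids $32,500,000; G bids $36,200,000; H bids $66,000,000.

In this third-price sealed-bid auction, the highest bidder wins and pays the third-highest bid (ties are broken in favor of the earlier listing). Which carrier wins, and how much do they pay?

Rule: the highest bidder wins and pays the third-highest bid.
Bids ranked: 67,300,000 (A) > 67,300,000 (D) > 66,000,000 (H) > 55,700,000 (E) > 36,200,000 (G) > 32,500,000 (F) > …
A and D tie at $67,300,000; tie-break gives it to A.
A wins; payment is bid #3 in the ranking = $66,000,000.

A pays $66,000,000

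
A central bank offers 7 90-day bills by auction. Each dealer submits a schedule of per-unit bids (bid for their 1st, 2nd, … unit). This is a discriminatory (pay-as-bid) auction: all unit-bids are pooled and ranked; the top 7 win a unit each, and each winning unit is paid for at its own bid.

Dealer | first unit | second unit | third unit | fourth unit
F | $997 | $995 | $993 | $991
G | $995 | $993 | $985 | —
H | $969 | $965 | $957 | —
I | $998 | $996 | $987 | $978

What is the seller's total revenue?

Total revenue: $6,967

All unit-bids, highest first — top 7: 998 (I-1), 997 (F-1), 996 (I-2), 995 (F-2), 995 (G-1), 993 (F-3), 993 (G-2)
Next rejected bid: $991 (not a price — pay-as-bid).
Each winning unit pays its own bid.
Revenue = 998 + 997 + 996 + 995 + 995 + 993 + 993 = $6,967.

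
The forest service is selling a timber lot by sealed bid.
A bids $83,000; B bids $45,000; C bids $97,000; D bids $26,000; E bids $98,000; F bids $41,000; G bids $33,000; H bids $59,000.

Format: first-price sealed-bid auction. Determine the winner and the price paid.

E pays $98,000

Bids ranked: 98,000 (E) > 97,000 (C) > 83,000 (A) > 59,000 (H) > 45,000 (B) > 41,000 (F) > …
E is highest → pays own bid, $98,000.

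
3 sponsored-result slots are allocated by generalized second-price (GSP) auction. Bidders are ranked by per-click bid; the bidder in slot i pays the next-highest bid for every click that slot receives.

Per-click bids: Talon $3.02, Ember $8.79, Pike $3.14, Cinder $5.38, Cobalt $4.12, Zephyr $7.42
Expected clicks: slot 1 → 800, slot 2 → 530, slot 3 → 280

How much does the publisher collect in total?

Sorting advertisers: $8.79 (Ember) > $7.42 (Zephyr) > $5.38 (Cinder) > $4.12 (Cobalt) > …
Slot 1: Ember pays $7.42 × 800 = $5936.00
Slot 2: Zephyr pays $5.38 × 530 = $2851.40
Slot 3: Cinder pays $4.12 × 280 = $1153.60
Total = $9941.00

Total revenue: $9941.00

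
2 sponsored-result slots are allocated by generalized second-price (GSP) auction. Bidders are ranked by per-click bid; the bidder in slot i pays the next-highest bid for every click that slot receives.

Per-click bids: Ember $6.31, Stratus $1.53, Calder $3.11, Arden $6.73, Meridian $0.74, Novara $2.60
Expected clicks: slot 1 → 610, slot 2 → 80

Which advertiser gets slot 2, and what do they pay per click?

Ember; $3.11 per click

Per-click bids in order: $6.73 (Arden) > $6.31 (Ember) > $3.11 (Calder) > …
Slot 2 goes to the second-ranked bidder, Ember, who pays the next bid down: $3.11/click.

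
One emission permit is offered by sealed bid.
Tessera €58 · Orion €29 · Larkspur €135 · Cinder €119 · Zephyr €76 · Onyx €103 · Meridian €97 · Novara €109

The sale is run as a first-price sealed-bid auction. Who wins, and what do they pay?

Larkspur pays €135

Sorting bids: 135 (Larkspur) > 119 (Cinder) > 109 (Novara) > 103 (Onyx) > 97 (Meridian) > 76 (Zephyr) > …
First-price: Larkspur pays what they bid, €135.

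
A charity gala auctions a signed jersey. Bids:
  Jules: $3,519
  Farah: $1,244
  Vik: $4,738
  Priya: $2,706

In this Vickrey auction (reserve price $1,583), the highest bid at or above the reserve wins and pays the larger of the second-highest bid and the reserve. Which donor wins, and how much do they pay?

Vik pays $3,519

Rule: the highest bid at or above the reserve wins and pays the larger of the second-highest bid and the reserve.
Bids ranked: 4,738 (Vik) > 3,519 (Jules) > 2,706 (Priya) > 1,244 (Farah)
Highest eligible bid: Vik at $4,738.
max(second-highest $3,519, reserve $1,583) = $3,519; the reserve does not bind.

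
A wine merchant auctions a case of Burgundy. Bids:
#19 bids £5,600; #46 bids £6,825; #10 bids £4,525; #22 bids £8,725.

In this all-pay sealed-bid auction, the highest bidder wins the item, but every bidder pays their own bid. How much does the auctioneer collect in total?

Total revenue: £25,675

All-pay sealed-bid auction: the highest bidder wins the item, but every bidder pays their own bid.
Bids ranked: 8,725 (#22) > 6,825 (#46) > 5,600 (#19) > 4,525 (#10)
#22 wins with the top bid; all bids are sunk regardless.
Every bidder forfeits their bid regardless of winning.
Revenue = 5,600 + 6,825 + 4,525 + 8,725 = £25,675.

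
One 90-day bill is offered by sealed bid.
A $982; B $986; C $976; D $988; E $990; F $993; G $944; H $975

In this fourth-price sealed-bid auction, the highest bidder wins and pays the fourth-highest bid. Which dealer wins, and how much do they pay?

F pays $986

Sorting bids: 993 (F) > 990 (E) > 988 (D) > 986 (B) > 982 (A) > 976 (C) > …
F wins; payment is bid #4 in the ranking = $986.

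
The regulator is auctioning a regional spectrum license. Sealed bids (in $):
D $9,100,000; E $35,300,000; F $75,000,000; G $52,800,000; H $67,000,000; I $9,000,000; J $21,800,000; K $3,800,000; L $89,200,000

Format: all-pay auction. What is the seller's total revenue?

Total revenue: $363,000,000

Rule: the highest bidder wins the item, but every bidder pays their own bid.
Bids in order: 89,200,000 (L) > 75,000,000 (F) > 67,000,000 (H) > 52,800,000 (G) > 35,300,000 (E) > 21,800,000 (J) > …
Every bidder forfeits their bid regardless of winning.
Revenue = 9,100,000 + 35,300,000 + 75,000,000 + 52,800,000 + 67,000,000 + 9,000,000 + 21,800,000 + 3,800,000 + 89,200,000 = $363,000,000.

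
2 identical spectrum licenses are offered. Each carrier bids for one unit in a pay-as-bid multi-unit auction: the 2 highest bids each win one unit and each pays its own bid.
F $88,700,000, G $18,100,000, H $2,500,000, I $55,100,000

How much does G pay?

Ordering the bids: 88,700,000 (F), 55,100,000 (I), 18,100,000 (G), 2,500,000 (H)
The 2 highest are F, I.
G does not win → $0.

G pays $0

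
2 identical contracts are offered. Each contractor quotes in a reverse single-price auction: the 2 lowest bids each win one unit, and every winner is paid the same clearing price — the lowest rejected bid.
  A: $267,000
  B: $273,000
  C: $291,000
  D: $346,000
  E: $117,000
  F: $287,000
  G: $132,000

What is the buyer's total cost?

Total cost: $534,000

Ordering the bids: 117,000 (E), 132,000 (G), 267,000 (A), 273,000 (B), …
Winners (2 units): E, G.
Lowest unsuccessful bid: $267,000 → clearing price.
Total cost = 2 × $267,000 = $534,000.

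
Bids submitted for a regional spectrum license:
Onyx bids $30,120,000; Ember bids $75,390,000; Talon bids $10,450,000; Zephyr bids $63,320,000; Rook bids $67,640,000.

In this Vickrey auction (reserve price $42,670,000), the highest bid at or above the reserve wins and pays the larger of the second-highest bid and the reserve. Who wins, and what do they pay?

Ember pays $67,640,000

Rule: the highest bid at or above the reserve wins and pays the larger of the second-highest bid and the reserve.
Bids ranked: 75,390,000 (Ember) > 67,640,000 (Rook) > 63,320,000 (Zephyr) > 30,120,000 (Onyx) > 10,450,000 (Talon)
Highest eligible bid: Ember at $75,390,000.
Second-highest bid $67,640,000 exceeds the reserve $42,670,000 → payment $67,640,000.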